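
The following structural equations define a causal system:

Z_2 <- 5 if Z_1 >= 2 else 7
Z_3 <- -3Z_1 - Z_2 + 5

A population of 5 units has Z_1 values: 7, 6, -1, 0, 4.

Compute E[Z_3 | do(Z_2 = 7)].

-11.6

do(Z_2=7) breaks Z_2's dependence on Z_1. With Z_2=7 fixed, Z_3 across the units is -23, -20, 1, -2, -14, mean -11.6.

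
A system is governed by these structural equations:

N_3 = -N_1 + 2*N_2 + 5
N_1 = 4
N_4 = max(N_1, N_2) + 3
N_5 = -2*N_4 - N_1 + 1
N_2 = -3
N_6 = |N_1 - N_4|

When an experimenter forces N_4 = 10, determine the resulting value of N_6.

6

Under do(N_4=10), the mechanism N_4 = max(N_1, N_2) + 3 is discarded; N_4 is fixed at 10.
N_6 = |N_1 - N_4|  [with N_1=4, N_4=10]  = 6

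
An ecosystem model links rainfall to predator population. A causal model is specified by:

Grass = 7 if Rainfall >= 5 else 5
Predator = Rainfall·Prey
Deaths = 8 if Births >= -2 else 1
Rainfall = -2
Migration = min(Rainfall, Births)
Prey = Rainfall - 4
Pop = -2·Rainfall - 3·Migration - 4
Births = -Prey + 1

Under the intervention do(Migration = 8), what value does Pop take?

do(Migration=8) replaces the equation Migration = min(Rainfall, Births) with the constant Migration = 8.
Pop = -2·Rainfall - 3·Migration - 4  [with Rainfall=-2, Migration=8]  = -24

-24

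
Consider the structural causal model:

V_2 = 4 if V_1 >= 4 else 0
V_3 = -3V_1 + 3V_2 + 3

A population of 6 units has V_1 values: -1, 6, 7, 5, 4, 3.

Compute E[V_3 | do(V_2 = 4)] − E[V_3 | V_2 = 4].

4.5

Every unit gets V_2=4 under the intervention. V_3 values become 18, -3, -6, 0, 3, 6; E[V_3|do(V_2=4)] = 3.
E[V_3|V_2=4] averages over only the 4 units with V_2=4 (V_1 = 6, 7, 5, 4): V_3 = -3, -6, 0, 3, mean -1.5.
Difference = 3 − (-1.5) = 4.5.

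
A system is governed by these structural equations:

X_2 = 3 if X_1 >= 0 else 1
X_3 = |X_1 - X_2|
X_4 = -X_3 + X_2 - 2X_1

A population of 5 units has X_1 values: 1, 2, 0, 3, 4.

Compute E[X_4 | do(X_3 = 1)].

The intervention sets X_3=1 in all 5 units regardless of X_1. Recomputing X_4 per unit gives 0, -2, 2, -4, -6; average -2.

-2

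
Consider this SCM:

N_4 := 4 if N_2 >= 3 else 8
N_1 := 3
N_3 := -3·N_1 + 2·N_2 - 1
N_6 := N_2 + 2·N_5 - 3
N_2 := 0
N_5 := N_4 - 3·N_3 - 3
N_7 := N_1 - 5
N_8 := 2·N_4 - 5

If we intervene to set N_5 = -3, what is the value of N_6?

-9

The intervention breaks the incoming arrows to N_5: N_5 := N_4 - 3·N_3 - 3 no longer applies, and N_5 = -3.
N_6 = N_2 + 2·N_5 - 3  [with N_2=0, N_5=-3]  = -9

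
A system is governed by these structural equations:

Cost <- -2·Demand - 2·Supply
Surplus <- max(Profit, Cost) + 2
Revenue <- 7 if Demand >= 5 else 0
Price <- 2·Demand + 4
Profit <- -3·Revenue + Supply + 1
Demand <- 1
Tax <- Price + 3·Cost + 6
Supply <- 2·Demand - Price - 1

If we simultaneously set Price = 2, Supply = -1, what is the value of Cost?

Setting Price = 2, Supply = -1 by intervention discards those variables' equations.
Cost = -2·Demand - 2·Supply  [with Demand=1, Supply=-1]  = 0

0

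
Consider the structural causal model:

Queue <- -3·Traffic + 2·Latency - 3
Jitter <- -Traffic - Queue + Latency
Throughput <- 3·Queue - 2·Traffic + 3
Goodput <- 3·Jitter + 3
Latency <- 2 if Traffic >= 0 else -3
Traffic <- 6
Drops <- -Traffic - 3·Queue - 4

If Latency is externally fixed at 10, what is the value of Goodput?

Under do(Latency=10), the mechanism Latency <- 2 if Traffic >= 0 else -3 is discarded; Latency is fixed at 10.
Queue = -3·Traffic + 2·Latency - 3  [with Traffic=6, Latency=10]  = -1
Jitter = -Traffic - Queue + Latency  [with Traffic=6, Queue=-1, Latency=10]  = 5
Goodput = 3·Jitter + 3  [with Jitter=5]  = 18

18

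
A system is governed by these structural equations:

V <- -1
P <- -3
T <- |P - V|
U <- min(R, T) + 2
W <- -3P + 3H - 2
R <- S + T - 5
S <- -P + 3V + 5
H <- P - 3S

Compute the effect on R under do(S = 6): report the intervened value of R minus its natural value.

1

Intervening sets S = 6 and removes its equation (S <- -P + 3V + 5).
T = |P - V|  [with P=-3, V=-1]  = 2
R = S + T - 5  [with S=6, T=2]  = 3
Without intervention: T = |P - V|  [with P=-3, V=-1]  = 2; S = -P + 3V + 5  [with P=-3, V=-1]  = 5; R = S + T - 5  [with S=5, T=2]  = 2.
Change = 3 − 2 = 1.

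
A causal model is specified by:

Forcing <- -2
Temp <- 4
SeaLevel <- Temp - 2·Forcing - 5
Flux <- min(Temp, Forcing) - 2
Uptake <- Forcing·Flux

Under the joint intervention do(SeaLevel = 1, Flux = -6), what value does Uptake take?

12

Setting SeaLevel = 1, Flux = -6 by intervention discards those variables' equations.
Uptake = Forcing·Flux  [with Forcing=-2, Flux=-6]  = 12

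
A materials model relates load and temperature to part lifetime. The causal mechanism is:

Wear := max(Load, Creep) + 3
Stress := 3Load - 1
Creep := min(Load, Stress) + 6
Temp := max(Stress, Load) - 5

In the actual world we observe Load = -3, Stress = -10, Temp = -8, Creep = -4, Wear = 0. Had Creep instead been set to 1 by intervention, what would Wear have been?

4

Intervening sets Creep = 1 and removes its equation (Creep := min(Load, Stress) + 6).
Wear = max(Load, Creep) + 3  [with Load=-3, Creep=1]  = 4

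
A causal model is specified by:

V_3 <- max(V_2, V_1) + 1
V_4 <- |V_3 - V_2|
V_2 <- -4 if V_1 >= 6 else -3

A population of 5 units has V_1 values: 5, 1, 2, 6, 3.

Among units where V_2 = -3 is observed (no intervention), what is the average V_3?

Conditioning on V_2=-3 selects the 4 unit(s) with V_1 ∈ {5, 1, 2, 3}. Their V_3 values: 6, 2, 3, 4. Mean = 3.75.

3.75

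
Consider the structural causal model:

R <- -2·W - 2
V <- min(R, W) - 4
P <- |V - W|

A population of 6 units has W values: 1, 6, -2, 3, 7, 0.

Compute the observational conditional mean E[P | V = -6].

Observing V=-6 restricts to units where V's equation naturally yields -6: W ∈ {-2, 0}. In that subpopulation P = 4, 6, mean 5.

5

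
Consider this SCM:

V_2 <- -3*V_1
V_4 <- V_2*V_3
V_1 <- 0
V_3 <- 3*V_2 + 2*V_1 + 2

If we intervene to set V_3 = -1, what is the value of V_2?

0

Under do(V_3=-1), the mechanism V_3 <- 3*V_2 + 2*V_1 + 2 is discarded; V_3 is fixed at -1.
Since V_2 is not a descendant of the intervened variable, it is unaffected.
V_2 = -3*V_1  [with V_1=0]  = 0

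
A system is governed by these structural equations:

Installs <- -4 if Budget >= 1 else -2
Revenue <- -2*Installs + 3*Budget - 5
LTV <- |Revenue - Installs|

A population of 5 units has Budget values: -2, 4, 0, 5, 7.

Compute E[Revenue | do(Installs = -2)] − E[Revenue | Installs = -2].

11.4

The intervention sets Installs=-2 in all 5 units regardless of Budget. Recomputing Revenue per unit gives -7, 11, -1, 14, 20; average 7.4.
Observing Installs=-2 restricts to units where Installs's equation naturally yields -2: Budget ∈ {-2, 0}. In that subpopulation Revenue = -7, -1, mean -4.
Difference = 7.4 − (-4) = 11.4.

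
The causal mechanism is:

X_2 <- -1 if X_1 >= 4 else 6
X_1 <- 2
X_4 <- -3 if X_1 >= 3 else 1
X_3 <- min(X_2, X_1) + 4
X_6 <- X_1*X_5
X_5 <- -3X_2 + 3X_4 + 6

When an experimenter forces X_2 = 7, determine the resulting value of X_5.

-12

do(X_2=7) replaces the equation X_2 <- -1 if X_1 >= 4 else 6 with the constant X_2 = 7.
X_4 = -3 if X_1 >= 3 else 1  [with X_1=2]  = 1
X_5 = -3X_2 + 3X_4 + 6  [with X_2=7, X_4=1]  = -12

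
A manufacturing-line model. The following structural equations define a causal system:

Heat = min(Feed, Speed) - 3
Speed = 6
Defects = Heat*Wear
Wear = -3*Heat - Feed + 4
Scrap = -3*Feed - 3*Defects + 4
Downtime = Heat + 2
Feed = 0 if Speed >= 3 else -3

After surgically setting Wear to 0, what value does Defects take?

Intervening sets Wear = 0 and removes its equation (Wear = -3*Heat - Feed + 4).
Feed = 0 if Speed >= 3 else -3  [with Speed=6]  = 0
Heat = min(Feed, Speed) - 3  [with Feed=0, Speed=6]  = -3
Defects = Heat*Wear  [with Heat=-3, Wear=0]  = 0

0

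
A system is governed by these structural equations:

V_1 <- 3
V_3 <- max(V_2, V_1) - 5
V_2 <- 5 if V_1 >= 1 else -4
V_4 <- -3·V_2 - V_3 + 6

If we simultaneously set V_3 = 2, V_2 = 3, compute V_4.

-5

The joint intervention fixes V_3 = 2, V_2 = 3, removing each variable's own equation.
V_4 = -3·V_2 - V_3 + 6  [with V_2=3, V_3=2]  = -5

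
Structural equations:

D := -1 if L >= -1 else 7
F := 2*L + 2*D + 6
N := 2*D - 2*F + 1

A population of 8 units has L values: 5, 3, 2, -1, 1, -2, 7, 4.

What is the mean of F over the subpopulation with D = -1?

10

E[F|D=-1] averages over only the 7 units with D=-1 (L = 5, 3, 2, -1, 1, 7, 4): F = 14, 10, 8, 2, 6, 18, 12, mean 10.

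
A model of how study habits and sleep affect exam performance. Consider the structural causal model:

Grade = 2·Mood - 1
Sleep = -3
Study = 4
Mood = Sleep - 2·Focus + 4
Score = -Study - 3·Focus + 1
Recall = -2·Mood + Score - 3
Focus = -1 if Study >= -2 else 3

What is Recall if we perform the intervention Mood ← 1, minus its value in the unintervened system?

4

The intervention breaks the incoming arrows to Mood: Mood = Sleep - 2·Focus + 4 no longer applies, and Mood = 1.
Focus = -1 if Study >= -2 else 3  [with Study=4]  = -1
Score = -Study - 3·Focus + 1  [with Study=4, Focus=-1]  = 0
Recall = -2·Mood + Score - 3  [with Mood=1, Score=0]  = -5
Without intervention: Focus = -1 if Study >= -2 else 3  [with Study=4]  = -1; Score = -Study - 3·Focus + 1  [with Study=4, Focus=-1]  = 0; Mood = Sleep - 2·Focus + 4  [with Sleep=-3, Focus=-1]  = 3; Recall = -2·Mood + Score - 3  [with Mood=3, Score=0]  = -9.
Change = -5 − (-9) = 4.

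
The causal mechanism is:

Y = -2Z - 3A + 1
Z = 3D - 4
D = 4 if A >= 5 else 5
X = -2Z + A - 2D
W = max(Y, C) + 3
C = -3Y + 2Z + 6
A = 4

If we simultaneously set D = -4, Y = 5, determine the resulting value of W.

The joint intervention fixes D = -4, Y = 5, removing each variable's own equation.
Z = 3D - 4  [with D=-4]  = -16
C = -3Y + 2Z + 6  [with Y=5, Z=-16]  = -41
W = max(Y, C) + 3  [with Y=5, C=-41]  = 8

8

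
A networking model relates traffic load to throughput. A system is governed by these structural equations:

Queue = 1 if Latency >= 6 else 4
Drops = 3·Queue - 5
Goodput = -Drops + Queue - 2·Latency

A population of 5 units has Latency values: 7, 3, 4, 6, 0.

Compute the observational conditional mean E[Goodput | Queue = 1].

Observing Queue=1 restricts to units where Queue's equation naturally yields 1: Latency ∈ {7, 6}. In that subpopulation Goodput = -11, -9, mean -10.

-10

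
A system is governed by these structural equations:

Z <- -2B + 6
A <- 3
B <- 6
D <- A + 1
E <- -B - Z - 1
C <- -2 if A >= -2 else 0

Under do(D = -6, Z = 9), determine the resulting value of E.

-16

Under do(D = -6, Z = 9), each intervened variable's structural equation is replaced by its fixed value.
E = -B - Z - 1  [with B=6, Z=9]  = -16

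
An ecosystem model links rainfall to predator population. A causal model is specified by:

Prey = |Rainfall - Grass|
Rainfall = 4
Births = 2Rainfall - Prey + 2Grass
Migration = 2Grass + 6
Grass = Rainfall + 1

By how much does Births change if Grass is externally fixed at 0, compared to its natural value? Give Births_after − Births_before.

-13

Under do(Grass=0), the mechanism Grass = Rainfall + 1 is discarded; Grass is fixed at 0.
Prey = |Rainfall - Grass|  [with Rainfall=4, Grass=0]  = 4
Births = 2Rainfall - Prey + 2Grass  [with Rainfall=4, Prey=4, Grass=0]  = 4
Without intervention: Grass = Rainfall + 1  [with Rainfall=4]  = 5; Prey = |Rainfall - Grass|  [with Rainfall=4, Grass=5]  = 1; Births = 2Rainfall - Prey + 2Grass  [with Rainfall=4, Prey=1, Grass=5]  = 17.
Change = 4 − 17 = -13.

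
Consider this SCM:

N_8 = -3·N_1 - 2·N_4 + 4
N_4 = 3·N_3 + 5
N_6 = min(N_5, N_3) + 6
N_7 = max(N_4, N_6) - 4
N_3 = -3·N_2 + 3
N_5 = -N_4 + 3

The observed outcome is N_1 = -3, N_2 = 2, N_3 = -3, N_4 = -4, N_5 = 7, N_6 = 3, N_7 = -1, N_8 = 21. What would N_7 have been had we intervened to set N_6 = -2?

-6

Intervening sets N_6 = -2 and removes its equation (N_6 = min(N_5, N_3) + 6).
N_3 = -3·N_2 + 3  [with N_2=2]  = -3
N_4 = 3·N_3 + 5  [with N_3=-3]  = -4
N_7 = max(N_4, N_6) - 4  [with N_4=-4, N_6=-2]  = -6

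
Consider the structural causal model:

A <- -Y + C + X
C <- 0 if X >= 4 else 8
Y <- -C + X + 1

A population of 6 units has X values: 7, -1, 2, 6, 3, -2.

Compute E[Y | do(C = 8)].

-4.5

Under do(C=8), C's equation is replaced by C=8 for every unit. Per-unit Y: 0, -8, -5, -1, -4, -9. Mean = -4.5.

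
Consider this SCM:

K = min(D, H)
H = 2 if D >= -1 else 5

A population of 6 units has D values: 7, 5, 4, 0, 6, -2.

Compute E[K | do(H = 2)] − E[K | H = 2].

do(H=2) breaks H's dependence on D. With H=2 fixed, K across the units is 2, 2, 2, 0, 2, -2, mean 1.
Observing H=2 restricts to units where H's equation naturally yields 2: D ∈ {7, 5, 4, 0, 6}. In that subpopulation K = 2, 2, 2, 0, 2, mean 1.6.
Difference = 1 − 1.6 = -0.6.

-0.6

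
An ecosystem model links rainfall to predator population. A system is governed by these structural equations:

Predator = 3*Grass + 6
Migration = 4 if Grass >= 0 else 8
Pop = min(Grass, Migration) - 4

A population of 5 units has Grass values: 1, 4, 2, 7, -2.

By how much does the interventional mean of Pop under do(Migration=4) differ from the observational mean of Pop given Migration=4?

do(Migration=4) breaks Migration's dependence on Grass. With Migration=4 fixed, Pop across the units is -3, 0, -2, 0, -6, mean -2.2.
Conditioning on Migration=4 selects the 4 unit(s) with Grass ∈ {1, 4, 2, 7}. Their Pop values: -3, 0, -2, 0. Mean = -1.25.
Difference = -2.2 − (-1.25) = -0.95.

-0.95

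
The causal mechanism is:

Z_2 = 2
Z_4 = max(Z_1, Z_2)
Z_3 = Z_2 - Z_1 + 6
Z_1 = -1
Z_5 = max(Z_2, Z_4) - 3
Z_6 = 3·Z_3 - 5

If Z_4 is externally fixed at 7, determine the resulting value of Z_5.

Intervening sets Z_4 = 7 and removes its equation (Z_4 = max(Z_1, Z_2)).
Z_5 = max(Z_2, Z_4) - 3  [with Z_2=2, Z_4=7]  = 4

4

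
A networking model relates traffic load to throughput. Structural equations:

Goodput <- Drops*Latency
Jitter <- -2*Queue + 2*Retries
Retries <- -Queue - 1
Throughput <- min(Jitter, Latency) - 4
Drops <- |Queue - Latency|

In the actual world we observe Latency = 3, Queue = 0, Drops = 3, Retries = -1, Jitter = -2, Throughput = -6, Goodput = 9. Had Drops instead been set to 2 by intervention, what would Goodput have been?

The intervention breaks the incoming arrows to Drops: Drops <- |Queue - Latency| no longer applies, and Drops = 2.
Goodput = Drops*Latency  [with Drops=2, Latency=3]  = 6

6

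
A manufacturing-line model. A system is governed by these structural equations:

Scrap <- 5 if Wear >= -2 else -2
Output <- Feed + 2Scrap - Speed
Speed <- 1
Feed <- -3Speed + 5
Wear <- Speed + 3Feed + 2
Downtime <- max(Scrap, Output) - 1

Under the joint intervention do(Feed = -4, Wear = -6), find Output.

-9

Under do(Feed = -4, Wear = -6), each intervened variable's structural equation is replaced by its fixed value.
Scrap = 5 if Wear >= -2 else -2  [with Wear=-6]  = -2
Output = Feed + 2Scrap - Speed  [with Feed=-4, Scrap=-2, Speed=1]  = -9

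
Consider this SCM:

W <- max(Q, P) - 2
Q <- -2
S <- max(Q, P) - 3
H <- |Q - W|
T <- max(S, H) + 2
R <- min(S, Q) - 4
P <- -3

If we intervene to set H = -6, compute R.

-9

The intervention breaks the incoming arrows to H: H <- |Q - W| no longer applies, and H = -6.
Since R is not a descendant of the intervened variable, it is unaffected.
S = max(Q, P) - 3  [with Q=-2, P=-3]  = -5
R = min(S, Q) - 4  [with S=-5, Q=-2]  = -9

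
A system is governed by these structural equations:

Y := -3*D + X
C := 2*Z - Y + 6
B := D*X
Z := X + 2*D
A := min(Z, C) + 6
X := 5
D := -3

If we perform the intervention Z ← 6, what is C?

Intervening sets Z = 6 and removes its equation (Z := X + 2*D).
Y = -3*D + X  [with D=-3, X=5]  = 14
C = 2*Z - Y + 6  [with Z=6, Y=14]  = 4

4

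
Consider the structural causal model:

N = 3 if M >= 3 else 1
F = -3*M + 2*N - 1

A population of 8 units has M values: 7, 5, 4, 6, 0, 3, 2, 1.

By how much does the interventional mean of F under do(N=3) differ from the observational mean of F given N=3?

do(N=3) breaks N's dependence on M. With N=3 fixed, F across the units is -16, -10, -7, -13, 5, -4, -1, 2, mean -5.5.
E[F|N=3] averages over only the 5 units with N=3 (M = 7, 5, 4, 6, 3): F = -16, -10, -7, -13, -4, mean -10.
Difference = -5.5 − (-10) = 4.5.

4.5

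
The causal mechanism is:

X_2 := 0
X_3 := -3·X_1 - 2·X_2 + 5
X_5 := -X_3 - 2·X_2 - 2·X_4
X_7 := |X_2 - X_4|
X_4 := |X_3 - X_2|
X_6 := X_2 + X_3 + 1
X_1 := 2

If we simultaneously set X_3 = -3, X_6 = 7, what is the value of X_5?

The joint intervention fixes X_3 = -3, X_6 = 7, removing each variable's own equation.
X_4 = |X_3 - X_2|  [with X_3=-3, X_2=0]  = 3
X_5 = -X_3 - 2·X_2 - 2·X_4  [with X_3=-3, X_2=0, X_4=3]  = -3

-3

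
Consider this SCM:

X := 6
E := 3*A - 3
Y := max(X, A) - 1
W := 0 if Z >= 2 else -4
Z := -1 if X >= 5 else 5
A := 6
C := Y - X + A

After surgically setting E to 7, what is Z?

do(E=7) replaces the equation E := 3*A - 3 with the constant E = 7.
Since Z is not a descendant of the intervened variable, it is unaffected.
Z = -1 if X >= 5 else 5  [with X=6]  = -1

-1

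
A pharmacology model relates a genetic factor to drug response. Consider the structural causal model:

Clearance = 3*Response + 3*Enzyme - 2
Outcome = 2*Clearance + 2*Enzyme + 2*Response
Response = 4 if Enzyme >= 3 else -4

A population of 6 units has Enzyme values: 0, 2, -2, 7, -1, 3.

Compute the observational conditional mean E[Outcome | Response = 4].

Conditioning on Response=4 selects the 2 unit(s) with Enzyme ∈ {7, 3}. Their Outcome values: 84, 52. Mean = 68.

68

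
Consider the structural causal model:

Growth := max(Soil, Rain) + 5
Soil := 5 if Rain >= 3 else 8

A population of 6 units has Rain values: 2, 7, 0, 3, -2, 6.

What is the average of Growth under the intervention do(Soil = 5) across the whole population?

do(Soil=5) breaks Soil's dependence on Rain. With Soil=5 fixed, Growth across the units is 10, 12, 10, 10, 10, 11, mean 10.5.

10.5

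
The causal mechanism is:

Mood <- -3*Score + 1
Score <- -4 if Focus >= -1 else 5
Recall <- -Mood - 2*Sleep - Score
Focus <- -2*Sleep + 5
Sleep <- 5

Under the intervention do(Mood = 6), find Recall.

-21

Intervening sets Mood = 6 and removes its equation (Mood <- -3*Score + 1).
Focus = -2*Sleep + 5  [with Sleep=5]  = -5
Score = -4 if Focus >= -1 else 5  [with Focus=-5]  = 5
Recall = -Mood - 2*Sleep - Score  [with Mood=6, Sleep=5, Score=5]  = -21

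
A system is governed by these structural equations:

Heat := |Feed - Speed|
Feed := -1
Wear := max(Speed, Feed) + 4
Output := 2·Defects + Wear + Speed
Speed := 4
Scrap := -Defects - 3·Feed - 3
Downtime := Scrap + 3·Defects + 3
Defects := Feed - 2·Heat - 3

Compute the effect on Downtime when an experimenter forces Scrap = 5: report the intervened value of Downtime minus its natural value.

Intervening sets Scrap = 5 and removes its equation (Scrap := -Defects - 3·Feed - 3).
Heat = |Feed - Speed|  [with Feed=-1, Speed=4]  = 5
Defects = Feed - 2·Heat - 3  [with Feed=-1, Heat=5]  = -14
Downtime = Scrap + 3·Defects + 3  [with Scrap=5, Defects=-14]  = -34
Without intervention: Heat = |Feed - Speed|  [with Feed=-1, Speed=4]  = 5; Defects = Feed - 2·Heat - 3  [with Feed=-1, Heat=5]  = -14; Scrap = -Defects - 3·Feed - 3  [with Defects=-14, Feed=-1]  = 14; Downtime = Scrap + 3·Defects + 3  [with Scrap=14, Defects=-14]  = -25.
Change = -34 − (-25) = -9.

-9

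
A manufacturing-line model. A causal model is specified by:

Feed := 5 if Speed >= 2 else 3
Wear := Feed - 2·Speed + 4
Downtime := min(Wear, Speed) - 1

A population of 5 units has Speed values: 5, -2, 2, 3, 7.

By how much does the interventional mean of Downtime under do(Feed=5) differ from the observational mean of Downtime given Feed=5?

do(Feed=5) breaks Feed's dependence on Speed. With Feed=5 fixed, Downtime across the units is -2, -3, 1, 2, -6, mean -1.6.
E[Downtime|Feed=5] averages over only the 4 units with Feed=5 (Speed = 5, 2, 3, 7): Downtime = -2, 1, 2, -6, mean -1.25.
Difference = -1.6 − (-1.25) = -0.35.

-0.35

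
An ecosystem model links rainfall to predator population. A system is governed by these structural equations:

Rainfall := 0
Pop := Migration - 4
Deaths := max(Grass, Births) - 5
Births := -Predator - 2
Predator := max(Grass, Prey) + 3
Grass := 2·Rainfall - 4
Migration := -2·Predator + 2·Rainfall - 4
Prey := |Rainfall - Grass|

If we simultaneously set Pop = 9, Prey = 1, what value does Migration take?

-12

Under do(Pop = 9, Prey = 1), each intervened variable's structural equation is replaced by its fixed value.
Grass = 2·Rainfall - 4  [with Rainfall=0]  = -4
Predator = max(Grass, Prey) + 3  [with Grass=-4, Prey=1]  = 4
Migration = -2·Predator + 2·Rainfall - 4  [with Predator=4, Rainfall=0]  = -12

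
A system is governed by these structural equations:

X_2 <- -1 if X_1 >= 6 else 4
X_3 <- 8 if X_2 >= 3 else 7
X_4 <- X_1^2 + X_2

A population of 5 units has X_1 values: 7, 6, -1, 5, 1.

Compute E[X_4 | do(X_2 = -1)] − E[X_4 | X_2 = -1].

The intervention sets X_2=-1 in all 5 units regardless of X_1. Recomputing X_4 per unit gives 48, 35, 0, 24, 0; average 21.4.
Conditioning on X_2=-1 selects the 2 unit(s) with X_1 ∈ {7, 6}. Their X_4 values: 48, 35. Mean = 41.5.
Difference = 21.4 − 41.5 = -20.1.

-20.1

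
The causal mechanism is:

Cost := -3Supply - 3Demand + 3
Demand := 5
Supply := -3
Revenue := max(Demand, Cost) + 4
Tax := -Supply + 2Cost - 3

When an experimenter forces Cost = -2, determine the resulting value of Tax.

do(Cost=-2) replaces the equation Cost := -3Supply - 3Demand + 3 with the constant Cost = -2.
Tax = -Supply + 2Cost - 3  [with Supply=-3, Cost=-2]  = -4

-4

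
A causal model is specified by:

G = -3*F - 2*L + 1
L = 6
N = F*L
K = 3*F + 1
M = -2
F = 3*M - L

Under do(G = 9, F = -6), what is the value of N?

Under do(G = 9, F = -6), each intervened variable's structural equation is replaced by its fixed value.
N = F*L  [with F=-6, L=6]  = -36

-36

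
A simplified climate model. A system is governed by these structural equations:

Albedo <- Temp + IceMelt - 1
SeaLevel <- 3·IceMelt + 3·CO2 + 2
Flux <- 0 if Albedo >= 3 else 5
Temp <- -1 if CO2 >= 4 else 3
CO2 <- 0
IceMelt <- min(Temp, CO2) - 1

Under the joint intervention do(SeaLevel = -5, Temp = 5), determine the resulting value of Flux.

0

The joint intervention fixes SeaLevel = -5, Temp = 5, removing each variable's own equation.
IceMelt = min(Temp, CO2) - 1  [with Temp=5, CO2=0]  = -1
Albedo = Temp + IceMelt - 1  [with Temp=5, IceMelt=-1]  = 3
Flux = 0 if Albedo >= 3 else 5  [with Albedo=3]  = 0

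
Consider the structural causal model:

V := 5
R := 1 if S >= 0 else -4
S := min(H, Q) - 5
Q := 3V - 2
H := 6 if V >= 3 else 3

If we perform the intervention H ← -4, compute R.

do(H=-4) replaces the equation H := 6 if V >= 3 else 3 with the constant H = -4.
Q = 3V - 2  [with V=5]  = 13
S = min(H, Q) - 5  [with H=-4, Q=13]  = -9
R = 1 if S >= 0 else -4  [with S=-9]  = -4

-4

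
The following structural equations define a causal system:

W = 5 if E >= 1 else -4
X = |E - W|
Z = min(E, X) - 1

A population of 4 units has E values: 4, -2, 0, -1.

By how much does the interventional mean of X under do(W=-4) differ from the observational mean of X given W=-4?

1.25

Every unit gets W=-4 under the intervention. X values become 8, 2, 4, 3; E[X|do(W=-4)] = 4.25.
E[X|W=-4] averages over only the 3 units with W=-4 (E = -2, 0, -1): X = 2, 4, 3, mean 3.
Difference = 4.25 − 3 = 1.25.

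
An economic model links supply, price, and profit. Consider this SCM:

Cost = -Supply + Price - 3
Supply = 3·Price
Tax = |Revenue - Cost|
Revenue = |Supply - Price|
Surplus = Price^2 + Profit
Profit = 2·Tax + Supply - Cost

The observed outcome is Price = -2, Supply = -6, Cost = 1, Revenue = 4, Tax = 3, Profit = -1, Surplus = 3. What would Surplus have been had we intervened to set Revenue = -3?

The intervention breaks the incoming arrows to Revenue: Revenue = |Supply - Price| no longer applies, and Revenue = -3.
Supply = 3·Price  [with Price=-2]  = -6
Cost = -Supply + Price - 3  [with Supply=-6, Price=-2]  = 1
Tax = |Revenue - Cost|  [with Revenue=-3, Cost=1]  = 4
Profit = 2·Tax + Supply - Cost  [with Tax=4, Supply=-6, Cost=1]  = 1
Surplus = Price^2 + Profit  [with Price=-2, Profit=1]  = 5

5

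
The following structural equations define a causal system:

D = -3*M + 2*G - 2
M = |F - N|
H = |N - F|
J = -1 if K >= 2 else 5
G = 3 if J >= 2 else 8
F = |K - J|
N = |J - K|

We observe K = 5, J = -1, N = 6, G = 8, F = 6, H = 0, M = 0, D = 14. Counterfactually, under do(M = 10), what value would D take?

do(M=10) replaces the equation M = |F - N| with the constant M = 10.
J = -1 if K >= 2 else 5  [with K=5]  = -1
G = 3 if J >= 2 else 8  [with J=-1]  = 8
D = -3*M + 2*G - 2  [with M=10, G=8]  = -16

-16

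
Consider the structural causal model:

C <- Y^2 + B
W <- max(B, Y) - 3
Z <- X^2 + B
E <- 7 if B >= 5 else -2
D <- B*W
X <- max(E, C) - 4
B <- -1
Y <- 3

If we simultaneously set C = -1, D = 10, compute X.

Under do(C = -1, D = 10), each intervened variable's structural equation is replaced by its fixed value.
E = 7 if B >= 5 else -2  [with B=-1]  = -2
X = max(E, C) - 4  [with E=-2, C=-1]  = -5

-5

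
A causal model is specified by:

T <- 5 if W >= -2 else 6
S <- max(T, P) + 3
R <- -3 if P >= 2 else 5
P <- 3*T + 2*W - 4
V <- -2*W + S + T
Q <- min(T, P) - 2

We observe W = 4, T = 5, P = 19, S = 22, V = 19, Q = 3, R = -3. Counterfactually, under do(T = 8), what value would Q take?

Under do(T=8), the mechanism T <- 5 if W >= -2 else 6 is discarded; T is fixed at 8.
P = 3*T + 2*W - 4  [with T=8, W=4]  = 28
Q = min(T, P) - 2  [with T=8, P=28]  = 6

6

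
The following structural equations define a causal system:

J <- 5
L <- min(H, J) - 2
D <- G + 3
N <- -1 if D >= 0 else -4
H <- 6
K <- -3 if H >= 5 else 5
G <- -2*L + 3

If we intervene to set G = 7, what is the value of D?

Under do(G=7), the mechanism G <- -2*L + 3 is discarded; G is fixed at 7.
D = G + 3  [with G=7]  = 10

10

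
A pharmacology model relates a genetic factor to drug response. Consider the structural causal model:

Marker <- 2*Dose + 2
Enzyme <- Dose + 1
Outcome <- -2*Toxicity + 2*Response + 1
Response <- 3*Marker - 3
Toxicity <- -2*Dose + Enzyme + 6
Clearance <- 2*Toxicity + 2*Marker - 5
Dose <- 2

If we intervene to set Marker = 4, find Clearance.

The intervention breaks the incoming arrows to Marker: Marker <- 2*Dose + 2 no longer applies, and Marker = 4.
Enzyme = Dose + 1  [with Dose=2]  = 3
Toxicity = -2*Dose + Enzyme + 6  [with Dose=2, Enzyme=3]  = 5
Clearance = 2*Toxicity + 2*Marker - 5  [with Toxicity=5, Marker=4]  = 13

13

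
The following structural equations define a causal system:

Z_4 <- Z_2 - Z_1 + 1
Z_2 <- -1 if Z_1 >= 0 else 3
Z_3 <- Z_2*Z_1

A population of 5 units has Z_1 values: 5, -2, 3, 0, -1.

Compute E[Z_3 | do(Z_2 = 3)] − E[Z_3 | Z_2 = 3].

7.5

Under do(Z_2=3), Z_2's equation is replaced by Z_2=3 for every unit. Per-unit Z_3: 15, -6, 9, 0, -3. Mean = 3.
Observing Z_2=3 restricts to units where Z_2's equation naturally yields 3: Z_1 ∈ {-2, -1}. In that subpopulation Z_3 = -6, -3, mean -4.5.
Difference = 3 − (-4.5) = 7.5.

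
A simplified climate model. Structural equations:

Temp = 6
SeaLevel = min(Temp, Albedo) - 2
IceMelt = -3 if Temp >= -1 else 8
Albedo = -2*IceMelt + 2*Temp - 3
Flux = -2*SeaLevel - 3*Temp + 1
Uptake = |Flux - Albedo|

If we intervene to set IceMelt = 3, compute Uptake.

22

Under do(IceMelt=3), the mechanism IceMelt = -3 if Temp >= -1 else 8 is discarded; IceMelt is fixed at 3.
Albedo = -2*IceMelt + 2*Temp - 3  [with IceMelt=3, Temp=6]  = 3
SeaLevel = min(Temp, Albedo) - 2  [with Temp=6, Albedo=3]  = 1
Flux = -2*SeaLevel - 3*Temp + 1  [with SeaLevel=1, Temp=6]  = -19
Uptake = |Flux - Albedo|  [with Flux=-19, Albedo=3]  = 22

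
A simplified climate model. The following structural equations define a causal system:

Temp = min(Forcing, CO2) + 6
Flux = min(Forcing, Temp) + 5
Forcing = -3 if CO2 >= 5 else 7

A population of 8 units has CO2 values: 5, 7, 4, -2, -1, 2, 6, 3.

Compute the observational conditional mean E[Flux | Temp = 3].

2

E[Flux|Temp=3] averages over only the 3 units with Temp=3 (CO2 = 5, 7, 6): Flux = 2, 2, 2, mean 2.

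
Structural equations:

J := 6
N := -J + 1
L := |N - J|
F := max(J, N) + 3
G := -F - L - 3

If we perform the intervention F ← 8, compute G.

-22

Intervening sets F = 8 and removes its equation (F := max(J, N) + 3).
N = -J + 1  [with J=6]  = -5
L = |N - J|  [with N=-5, J=6]  = 11
G = -F - L - 3  [with F=8, L=11]  = -22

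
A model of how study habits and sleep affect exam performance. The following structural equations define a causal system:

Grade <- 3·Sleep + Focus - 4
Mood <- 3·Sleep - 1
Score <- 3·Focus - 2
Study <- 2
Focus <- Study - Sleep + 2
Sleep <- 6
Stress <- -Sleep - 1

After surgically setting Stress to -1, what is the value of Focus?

The intervention breaks the incoming arrows to Stress: Stress <- -Sleep - 1 no longer applies, and Stress = -1.
Focus is not downstream of the intervention, so its value is determined by the original equations.
Focus = Study - Sleep + 2  [with Study=2, Sleep=6]  = -2

-2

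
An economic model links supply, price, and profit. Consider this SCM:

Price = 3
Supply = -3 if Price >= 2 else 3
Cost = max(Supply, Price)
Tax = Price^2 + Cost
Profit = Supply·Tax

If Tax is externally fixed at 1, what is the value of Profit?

Intervening sets Tax = 1 and removes its equation (Tax = Price^2 + Cost).
Supply = -3 if Price >= 2 else 3  [with Price=3]  = -3
Profit = Supply·Tax  [with Supply=-3, Tax=1]  = -3

-3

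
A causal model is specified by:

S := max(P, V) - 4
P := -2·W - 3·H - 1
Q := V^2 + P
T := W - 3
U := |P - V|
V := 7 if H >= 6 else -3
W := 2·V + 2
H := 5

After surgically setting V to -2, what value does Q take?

-8

Under do(V=-2), the mechanism V := 7 if H >= 6 else -3 is discarded; V is fixed at -2.
W = 2·V + 2  [with V=-2]  = -2
P = -2·W - 3·H - 1  [with W=-2, H=5]  = -12
Q = V^2 + P  [with V=-2, P=-12]  = -8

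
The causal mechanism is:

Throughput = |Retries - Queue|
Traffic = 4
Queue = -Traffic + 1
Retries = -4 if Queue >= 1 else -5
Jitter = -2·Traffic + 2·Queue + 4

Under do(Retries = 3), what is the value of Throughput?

6

do(Retries=3) replaces the equation Retries = -4 if Queue >= 1 else -5 with the constant Retries = 3.
Queue = -Traffic + 1  [with Traffic=4]  = -3
Throughput = |Retries - Queue|  [with Retries=3, Queue=-3]  = 6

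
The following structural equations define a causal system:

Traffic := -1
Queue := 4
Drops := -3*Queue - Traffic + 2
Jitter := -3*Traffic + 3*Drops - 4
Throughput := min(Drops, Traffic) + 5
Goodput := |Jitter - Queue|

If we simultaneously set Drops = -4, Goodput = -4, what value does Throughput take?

1

The joint intervention fixes Drops = -4, Goodput = -4, removing each variable's own equation.
Throughput = min(Drops, Traffic) + 5  [with Drops=-4, Traffic=-1]  = 1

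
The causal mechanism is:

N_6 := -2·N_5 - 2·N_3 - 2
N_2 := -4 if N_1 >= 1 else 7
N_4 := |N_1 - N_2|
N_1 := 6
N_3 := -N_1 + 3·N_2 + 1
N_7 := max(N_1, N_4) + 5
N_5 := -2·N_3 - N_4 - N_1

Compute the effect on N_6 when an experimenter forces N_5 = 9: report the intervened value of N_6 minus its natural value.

18

The intervention breaks the incoming arrows to N_5: N_5 := -2·N_3 - N_4 - N_1 no longer applies, and N_5 = 9.
N_2 = -4 if N_1 >= 1 else 7  [with N_1=6]  = -4
N_3 = -N_1 + 3·N_2 + 1  [with N_1=6, N_2=-4]  = -17
N_6 = -2·N_5 - 2·N_3 - 2  [with N_5=9, N_3=-17]  = 14
Without intervention: N_2 = -4 if N_1 >= 1 else 7  [with N_1=6]  = -4; N_3 = -N_1 + 3·N_2 + 1  [with N_1=6, N_2=-4]  = -17; N_4 = |N_1 - N_2|  [with N_1=6, N_2=-4]  = 10; N_5 = -2·N_3 - N_4 - N_1  [with N_3=-17, N_4=10, N_1=6]  = 18; N_6 = -2·N_5 - 2·N_3 - 2  [with N_5=18, N_3=-17]  = -4.
Change = 14 − (-4) = 18.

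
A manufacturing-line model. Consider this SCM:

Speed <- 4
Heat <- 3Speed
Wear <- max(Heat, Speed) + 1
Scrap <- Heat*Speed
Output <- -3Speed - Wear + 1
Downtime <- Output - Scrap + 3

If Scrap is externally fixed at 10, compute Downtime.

-31

Under do(Scrap=10), the mechanism Scrap <- Heat*Speed is discarded; Scrap is fixed at 10.
Heat = 3Speed  [with Speed=4]  = 12
Wear = max(Heat, Speed) + 1  [with Heat=12, Speed=4]  = 13
Output = -3Speed - Wear + 1  [with Speed=4, Wear=13]  = -24
Downtime = Output - Scrap + 3  [with Output=-24, Scrap=10]  = -31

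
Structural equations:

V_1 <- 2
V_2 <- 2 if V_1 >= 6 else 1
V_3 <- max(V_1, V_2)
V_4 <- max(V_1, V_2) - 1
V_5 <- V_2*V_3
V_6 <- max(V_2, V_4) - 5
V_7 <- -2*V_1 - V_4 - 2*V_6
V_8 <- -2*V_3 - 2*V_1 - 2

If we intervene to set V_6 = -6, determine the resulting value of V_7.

Intervening sets V_6 = -6 and removes its equation (V_6 <- max(V_2, V_4) - 5).
V_2 = 2 if V_1 >= 6 else 1  [with V_1=2]  = 1
V_4 = max(V_1, V_2) - 1  [with V_1=2, V_2=1]  = 1
V_7 = -2*V_1 - V_4 - 2*V_6  [with V_1=2, V_4=1, V_6=-6]  = 7

7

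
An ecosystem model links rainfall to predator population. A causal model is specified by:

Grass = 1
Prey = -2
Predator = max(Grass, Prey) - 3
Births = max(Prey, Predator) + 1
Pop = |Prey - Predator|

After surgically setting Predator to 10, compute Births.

11

The intervention breaks the incoming arrows to Predator: Predator = max(Grass, Prey) - 3 no longer applies, and Predator = 10.
Births = max(Prey, Predator) + 1  [with Prey=-2, Predator=10]  = 11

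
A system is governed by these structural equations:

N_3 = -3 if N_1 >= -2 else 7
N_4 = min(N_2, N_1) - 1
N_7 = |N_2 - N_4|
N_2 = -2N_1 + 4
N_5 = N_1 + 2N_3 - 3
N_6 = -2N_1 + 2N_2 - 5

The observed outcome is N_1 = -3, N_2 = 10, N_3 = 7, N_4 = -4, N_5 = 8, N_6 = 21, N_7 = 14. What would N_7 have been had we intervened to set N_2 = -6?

1

Under do(N_2=-6), the mechanism N_2 = -2N_1 + 4 is discarded; N_2 is fixed at -6.
N_4 = min(N_2, N_1) - 1  [with N_2=-6, N_1=-3]  = -7
N_7 = |N_2 - N_4|  [with N_2=-6, N_4=-7]  = 1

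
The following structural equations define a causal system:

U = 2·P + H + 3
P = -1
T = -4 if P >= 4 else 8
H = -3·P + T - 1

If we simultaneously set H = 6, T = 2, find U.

7

The joint intervention fixes H = 6, T = 2, removing each variable's own equation.
U = 2·P + H + 3  [with P=-1, H=6]  = 7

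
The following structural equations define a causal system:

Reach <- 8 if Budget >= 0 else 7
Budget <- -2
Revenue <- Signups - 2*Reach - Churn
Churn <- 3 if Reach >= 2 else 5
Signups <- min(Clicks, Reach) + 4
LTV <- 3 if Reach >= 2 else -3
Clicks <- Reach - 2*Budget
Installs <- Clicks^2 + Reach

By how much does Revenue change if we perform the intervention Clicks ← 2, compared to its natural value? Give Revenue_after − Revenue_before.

The intervention breaks the incoming arrows to Clicks: Clicks <- Reach - 2*Budget no longer applies, and Clicks = 2.
Reach = 8 if Budget >= 0 else 7  [with Budget=-2]  = 7
Signups = min(Clicks, Reach) + 4  [with Clicks=2, Reach=7]  = 6
Churn = 3 if Reach >= 2 else 5  [with Reach=7]  = 3
Revenue = Signups - 2*Reach - Churn  [with Signups=6, Reach=7, Churn=3]  = -11
Without intervention: Reach = 8 if Budget >= 0 else 7  [with Budget=-2]  = 7; Clicks = Reach - 2*Budget  [with Reach=7, Budget=-2]  = 11; Signups = min(Clicks, Reach) + 4  [with Clicks=11, Reach=7]  = 11; Churn = 3 if Reach >= 2 else 5  [with Reach=7]  = 3; Revenue = Signups - 2*Reach - Churn  [with Signups=11, Reach=7, Churn=3]  = -6.
Change = -11 − (-6) = -5.

-5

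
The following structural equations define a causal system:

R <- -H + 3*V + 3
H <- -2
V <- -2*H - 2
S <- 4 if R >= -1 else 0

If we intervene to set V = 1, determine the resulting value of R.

The intervention breaks the incoming arrows to V: V <- -2*H - 2 no longer applies, and V = 1.
R = -H + 3*V + 3  [with H=-2, V=1]  = 8

8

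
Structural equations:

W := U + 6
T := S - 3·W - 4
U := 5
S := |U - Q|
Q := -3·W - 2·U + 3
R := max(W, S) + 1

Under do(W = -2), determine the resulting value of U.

Under do(W=-2), the mechanism W := U + 6 is discarded; W is fixed at -2.
U is not downstream of the intervention, so its value is determined by the original equations.

5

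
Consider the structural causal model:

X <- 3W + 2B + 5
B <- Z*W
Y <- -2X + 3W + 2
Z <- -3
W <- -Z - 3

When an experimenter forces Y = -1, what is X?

The intervention breaks the incoming arrows to Y: Y <- -2X + 3W + 2 no longer applies, and Y = -1.
Since X is not a descendant of the intervened variable, it is unaffected.
W = -Z - 3  [with Z=-3]  = 0
B = Z*W  [with Z=-3, W=0]  = 0
X = 3W + 2B + 5  [with W=0, B=0]  = 5

5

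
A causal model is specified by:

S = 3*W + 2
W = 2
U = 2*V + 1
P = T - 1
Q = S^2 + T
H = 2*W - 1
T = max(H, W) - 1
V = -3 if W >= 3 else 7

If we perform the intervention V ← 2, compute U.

5

The intervention breaks the incoming arrows to V: V = -3 if W >= 3 else 7 no longer applies, and V = 2.
U = 2*V + 1  [with V=2]  = 5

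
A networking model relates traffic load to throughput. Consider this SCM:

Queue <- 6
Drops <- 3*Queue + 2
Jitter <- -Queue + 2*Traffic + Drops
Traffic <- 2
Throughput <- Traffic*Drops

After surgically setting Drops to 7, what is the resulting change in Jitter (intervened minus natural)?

-13

The intervention breaks the incoming arrows to Drops: Drops <- 3*Queue + 2 no longer applies, and Drops = 7.
Jitter = -Queue + 2*Traffic + Drops  [with Queue=6, Traffic=2, Drops=7]  = 5
Without intervention: Drops = 3*Queue + 2  [with Queue=6]  = 20; Jitter = -Queue + 2*Traffic + Drops  [with Queue=6, Traffic=2, Drops=20]  = 18.
Change = 5 − 18 = -13.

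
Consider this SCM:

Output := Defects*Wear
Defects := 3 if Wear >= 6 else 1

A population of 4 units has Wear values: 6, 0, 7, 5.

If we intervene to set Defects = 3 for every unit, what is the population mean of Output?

13.5

do(Defects=3) breaks Defects's dependence on Wear. With Defects=3 fixed, Output across the units is 18, 0, 21, 15, mean 13.5.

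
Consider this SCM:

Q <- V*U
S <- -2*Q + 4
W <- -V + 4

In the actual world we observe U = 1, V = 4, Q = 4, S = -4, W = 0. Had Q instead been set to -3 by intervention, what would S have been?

The intervention breaks the incoming arrows to Q: Q <- V*U no longer applies, and Q = -3.
S = -2*Q + 4  [with Q=-3]  = 10

10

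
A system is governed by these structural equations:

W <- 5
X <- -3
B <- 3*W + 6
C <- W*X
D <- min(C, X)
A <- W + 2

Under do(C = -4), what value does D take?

-4

Intervening sets C = -4 and removes its equation (C <- W*X).
D = min(C, X)  [with C=-4, X=-3]  = -4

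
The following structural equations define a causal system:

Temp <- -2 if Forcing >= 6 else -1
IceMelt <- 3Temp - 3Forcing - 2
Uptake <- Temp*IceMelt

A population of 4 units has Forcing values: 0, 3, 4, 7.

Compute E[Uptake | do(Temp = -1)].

Under do(Temp=-1), Temp's equation is replaced by Temp=-1 for every unit. Per-unit Uptake: 5, 14, 17, 26. Mean = 15.5.

15.5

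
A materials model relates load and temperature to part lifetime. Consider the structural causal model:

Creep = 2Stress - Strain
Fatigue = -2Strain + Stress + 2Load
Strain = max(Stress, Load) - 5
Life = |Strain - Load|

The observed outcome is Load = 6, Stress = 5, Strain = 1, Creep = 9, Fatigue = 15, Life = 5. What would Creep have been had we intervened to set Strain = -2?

12

The intervention breaks the incoming arrows to Strain: Strain = max(Stress, Load) - 5 no longer applies, and Strain = -2.
Creep = 2Stress - Strain  [with Stress=5, Strain=-2]  = 12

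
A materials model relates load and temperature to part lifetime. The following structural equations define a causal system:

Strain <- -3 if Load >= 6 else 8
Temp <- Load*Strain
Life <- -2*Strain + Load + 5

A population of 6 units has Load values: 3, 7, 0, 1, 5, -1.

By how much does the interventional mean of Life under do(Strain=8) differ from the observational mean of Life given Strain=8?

The intervention sets Strain=8 in all 6 units regardless of Load. Recomputing Life per unit gives -8, -4, -11, -10, -6, -12; average -8.5.
Observing Strain=8 restricts to units where Strain's equation naturally yields 8: Load ∈ {3, 0, 1, 5, -1}. In that subpopulation Life = -8, -11, -10, -6, -12, mean -9.4.
Difference = -8.5 − (-9.4) = 0.9.

0.9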